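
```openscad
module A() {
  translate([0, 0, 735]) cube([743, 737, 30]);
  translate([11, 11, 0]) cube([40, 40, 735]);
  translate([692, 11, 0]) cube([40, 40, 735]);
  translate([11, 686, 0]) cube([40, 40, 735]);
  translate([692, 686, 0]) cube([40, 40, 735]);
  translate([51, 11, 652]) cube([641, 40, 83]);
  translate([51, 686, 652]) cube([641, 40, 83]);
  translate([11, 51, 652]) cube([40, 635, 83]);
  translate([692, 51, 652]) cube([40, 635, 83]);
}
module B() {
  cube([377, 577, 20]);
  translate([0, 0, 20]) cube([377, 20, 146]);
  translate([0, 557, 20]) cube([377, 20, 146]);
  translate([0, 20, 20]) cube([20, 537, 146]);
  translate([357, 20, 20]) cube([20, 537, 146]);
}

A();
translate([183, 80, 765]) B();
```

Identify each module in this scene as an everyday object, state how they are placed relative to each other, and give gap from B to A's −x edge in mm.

The open box's min-x is at 183; the table's min-x is 0; gap = 183 mm.

A is a table. B is an open box. The open box is on top of the table, centred. The gap from the open box to the table's −x edge is 183 mm.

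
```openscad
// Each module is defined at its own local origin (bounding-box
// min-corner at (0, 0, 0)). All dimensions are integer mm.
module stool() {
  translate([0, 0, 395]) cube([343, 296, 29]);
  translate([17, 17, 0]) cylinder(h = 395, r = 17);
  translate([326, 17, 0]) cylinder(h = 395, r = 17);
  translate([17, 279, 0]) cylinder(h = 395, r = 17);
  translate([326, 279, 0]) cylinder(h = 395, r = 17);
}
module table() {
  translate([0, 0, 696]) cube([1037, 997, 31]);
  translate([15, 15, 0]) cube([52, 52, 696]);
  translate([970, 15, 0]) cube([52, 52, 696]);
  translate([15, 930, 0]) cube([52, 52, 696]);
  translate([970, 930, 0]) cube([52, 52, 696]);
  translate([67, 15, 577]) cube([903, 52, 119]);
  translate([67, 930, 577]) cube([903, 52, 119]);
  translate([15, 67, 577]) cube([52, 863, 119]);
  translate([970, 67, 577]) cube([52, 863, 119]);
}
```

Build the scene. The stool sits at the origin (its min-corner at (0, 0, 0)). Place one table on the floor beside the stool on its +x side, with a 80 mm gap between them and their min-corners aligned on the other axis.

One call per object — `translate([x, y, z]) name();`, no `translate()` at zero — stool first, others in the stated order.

stool();
translate([423, 0, 0]) table();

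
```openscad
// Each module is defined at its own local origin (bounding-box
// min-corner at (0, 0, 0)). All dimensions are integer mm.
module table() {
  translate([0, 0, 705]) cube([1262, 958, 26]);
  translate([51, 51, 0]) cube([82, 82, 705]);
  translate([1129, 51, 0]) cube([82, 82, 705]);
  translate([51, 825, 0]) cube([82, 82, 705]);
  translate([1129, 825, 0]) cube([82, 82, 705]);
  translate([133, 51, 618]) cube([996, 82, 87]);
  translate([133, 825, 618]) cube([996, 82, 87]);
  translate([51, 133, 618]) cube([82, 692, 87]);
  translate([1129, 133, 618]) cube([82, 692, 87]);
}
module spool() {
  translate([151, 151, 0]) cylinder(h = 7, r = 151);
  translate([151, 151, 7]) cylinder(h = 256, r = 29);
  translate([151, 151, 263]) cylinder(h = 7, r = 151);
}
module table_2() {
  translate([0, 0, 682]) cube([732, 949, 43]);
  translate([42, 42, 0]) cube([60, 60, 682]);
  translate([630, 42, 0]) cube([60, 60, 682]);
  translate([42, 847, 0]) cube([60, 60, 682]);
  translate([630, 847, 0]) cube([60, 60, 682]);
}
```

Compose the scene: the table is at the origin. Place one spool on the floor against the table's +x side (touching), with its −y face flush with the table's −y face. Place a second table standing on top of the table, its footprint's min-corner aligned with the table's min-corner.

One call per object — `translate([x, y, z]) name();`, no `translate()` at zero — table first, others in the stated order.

table();
translate([1262, 0, 0]) spool();
translate([0, 0, 731]) table_2();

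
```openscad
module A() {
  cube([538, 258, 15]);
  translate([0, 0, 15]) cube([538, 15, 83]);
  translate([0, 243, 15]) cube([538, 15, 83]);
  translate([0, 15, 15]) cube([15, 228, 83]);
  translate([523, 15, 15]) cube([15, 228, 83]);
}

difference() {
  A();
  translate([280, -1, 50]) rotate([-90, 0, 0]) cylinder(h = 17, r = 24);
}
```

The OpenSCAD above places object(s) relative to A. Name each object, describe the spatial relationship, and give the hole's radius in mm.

The subtracted cylinder has r = 24 mm.

A is an open box. The open box has a circular hole through its front wall. The hole's radius is 24 mm.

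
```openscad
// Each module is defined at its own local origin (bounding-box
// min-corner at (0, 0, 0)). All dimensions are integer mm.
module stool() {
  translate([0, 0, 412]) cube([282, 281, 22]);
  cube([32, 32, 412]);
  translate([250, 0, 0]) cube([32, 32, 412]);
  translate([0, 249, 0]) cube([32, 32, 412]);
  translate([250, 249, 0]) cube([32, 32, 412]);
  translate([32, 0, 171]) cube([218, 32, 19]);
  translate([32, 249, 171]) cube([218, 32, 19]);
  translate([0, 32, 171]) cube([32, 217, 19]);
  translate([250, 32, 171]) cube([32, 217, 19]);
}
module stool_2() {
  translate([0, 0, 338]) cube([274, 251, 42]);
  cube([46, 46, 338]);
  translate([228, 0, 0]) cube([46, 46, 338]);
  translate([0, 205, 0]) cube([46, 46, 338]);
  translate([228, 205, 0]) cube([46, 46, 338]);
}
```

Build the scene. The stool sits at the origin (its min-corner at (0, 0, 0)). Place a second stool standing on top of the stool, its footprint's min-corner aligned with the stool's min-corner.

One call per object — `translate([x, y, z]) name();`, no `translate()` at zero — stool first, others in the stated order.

stool();
translate([0, 0, 434]) stool_2();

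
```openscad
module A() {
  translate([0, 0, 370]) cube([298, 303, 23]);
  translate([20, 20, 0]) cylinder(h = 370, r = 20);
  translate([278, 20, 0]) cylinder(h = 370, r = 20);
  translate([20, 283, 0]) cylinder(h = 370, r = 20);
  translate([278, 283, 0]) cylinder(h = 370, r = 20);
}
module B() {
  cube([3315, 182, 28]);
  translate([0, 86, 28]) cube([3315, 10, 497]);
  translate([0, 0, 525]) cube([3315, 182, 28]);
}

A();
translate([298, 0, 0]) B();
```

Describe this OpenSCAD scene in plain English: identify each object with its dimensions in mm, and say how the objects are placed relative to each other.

A is a simple wooden stool: a rectangular seat 298 mm (x) by 303 mm (y), 23 mm thick, top face at z = 393 mm, on four round legs, each 40 mm in diameter. The legs rest on z = 0, each leg's axis is inset half a diameter from the nearest pair of seat edges (so the leg's bounding box is flush with the corner).

B is an I-beam lying along x, 3315 mm long. Overall section height 553 mm. Two flanges 182 mm wide (y) and 28 mm thick, one on the floor and one at the top; a web 10 mm thick runs between them, centred on the flange width.

The I-beam is against the stool's +x side, with their −y faces flush.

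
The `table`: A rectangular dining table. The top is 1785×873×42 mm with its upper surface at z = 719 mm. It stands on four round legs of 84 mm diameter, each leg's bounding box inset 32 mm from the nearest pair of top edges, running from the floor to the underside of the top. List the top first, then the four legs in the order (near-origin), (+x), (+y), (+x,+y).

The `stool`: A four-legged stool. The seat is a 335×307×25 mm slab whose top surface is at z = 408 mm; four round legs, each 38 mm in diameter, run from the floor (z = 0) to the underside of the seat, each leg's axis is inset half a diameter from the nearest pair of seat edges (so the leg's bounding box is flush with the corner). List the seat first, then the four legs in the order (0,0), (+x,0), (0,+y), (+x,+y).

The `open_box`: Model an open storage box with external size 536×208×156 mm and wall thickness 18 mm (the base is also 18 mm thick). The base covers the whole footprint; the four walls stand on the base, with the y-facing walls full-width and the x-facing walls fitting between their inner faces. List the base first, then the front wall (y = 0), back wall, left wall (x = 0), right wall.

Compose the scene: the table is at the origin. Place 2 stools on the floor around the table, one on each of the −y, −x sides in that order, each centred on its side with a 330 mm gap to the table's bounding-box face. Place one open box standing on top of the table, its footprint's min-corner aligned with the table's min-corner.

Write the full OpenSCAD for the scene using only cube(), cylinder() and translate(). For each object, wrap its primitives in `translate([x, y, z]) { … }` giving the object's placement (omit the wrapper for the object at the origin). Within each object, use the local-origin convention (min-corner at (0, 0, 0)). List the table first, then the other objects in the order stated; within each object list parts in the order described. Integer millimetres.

translate([0, 0, 677]) cube([1785, 873, 42]);
translate([74, 74, 0]) cylinder(h = 677, r = 42);
translate([1711, 74, 0]) cylinder(h = 677, r = 42);
translate([74, 799, 0]) cylinder(h = 677, r = 42);
translate([1711, 799, 0]) cylinder(h = 677, r = 42);
translate([725, -637, 0]) {
  translate([0, 0, 383]) cube([335, 307, 25]);
  translate([19, 19, 0]) cylinder(h = 383, r = 19);
  translate([316, 19, 0]) cylinder(h = 383, r = 19);
  translate([19, 288, 0]) cylinder(h = 383, r = 19);
  translate([316, 288, 0]) cylinder(h = 383, r = 19);
}
translate([-665, 283, 0]) {
  translate([0, 0, 383]) cube([335, 307, 25]);
  translate([19, 19, 0]) cylinder(h = 383, r = 19);
  translate([316, 19, 0]) cylinder(h = 383, r = 19);
  translate([19, 288, 0]) cylinder(h = 383, r = 19);
  translate([316, 288, 0]) cylinder(h = 383, r = 19);
}
translate([0, 0, 719]) {
  cube([536, 208, 18]);
  translate([0, 0, 18]) cube([536, 18, 138]);
  translate([0, 190, 18]) cube([536, 18, 138]);
  translate([0, 18, 18]) cube([18, 172, 138]);
  translate([518, 18, 18]) cube([18, 172, 138]);
}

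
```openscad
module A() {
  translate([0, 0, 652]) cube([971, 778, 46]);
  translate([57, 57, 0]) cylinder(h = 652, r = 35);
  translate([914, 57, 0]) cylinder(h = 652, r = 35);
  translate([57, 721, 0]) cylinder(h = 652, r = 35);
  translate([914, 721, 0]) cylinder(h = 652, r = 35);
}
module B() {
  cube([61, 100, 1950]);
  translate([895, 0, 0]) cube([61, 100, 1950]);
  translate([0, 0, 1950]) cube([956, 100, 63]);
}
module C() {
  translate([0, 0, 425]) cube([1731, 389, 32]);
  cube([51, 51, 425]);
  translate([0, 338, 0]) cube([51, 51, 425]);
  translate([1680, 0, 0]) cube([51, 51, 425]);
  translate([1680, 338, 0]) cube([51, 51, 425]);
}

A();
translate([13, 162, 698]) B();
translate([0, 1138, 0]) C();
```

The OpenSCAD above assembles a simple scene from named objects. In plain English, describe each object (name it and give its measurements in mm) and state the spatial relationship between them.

A is a table with a 971×778 mm rectangular top, 46 mm thick, top surface at z = 698 mm, supported by four round legs of 70 mm diameter, each leg's bounding box inset 22 mm from the nearest pair of top edges, running from the floor.

B is a rectangular door frame: two vertical jambs of 61×100 mm section, 1950 mm tall, with a clear opening 834 mm wide between their inner faces. A header 63 mm tall and 100 mm deep lies on top of the jambs and spans the full outside width.

C is a bench: a 1731×389 mm seat slab, 32 mm thick, top at z = 457 mm, on four 51×51 mm square legs flush with the seat corners and standing on z = 0.

The door frame is on top of the table. The bench is on the floor beside the table on its +y side.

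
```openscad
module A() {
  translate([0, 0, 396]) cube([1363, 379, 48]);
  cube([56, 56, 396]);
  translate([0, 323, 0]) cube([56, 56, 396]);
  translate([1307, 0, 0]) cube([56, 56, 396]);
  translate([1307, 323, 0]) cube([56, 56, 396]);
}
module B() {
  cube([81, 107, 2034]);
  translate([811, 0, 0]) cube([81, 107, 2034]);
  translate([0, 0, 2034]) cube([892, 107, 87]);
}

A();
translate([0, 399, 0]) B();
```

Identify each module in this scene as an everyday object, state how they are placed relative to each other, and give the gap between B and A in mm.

The door frame's nearest face is 20 mm from the bench's +y face.

A is a bench. B is a door frame. The door frame is on the floor beside the bench on its +y side. The gap between the door frame and the bench is 20 mm.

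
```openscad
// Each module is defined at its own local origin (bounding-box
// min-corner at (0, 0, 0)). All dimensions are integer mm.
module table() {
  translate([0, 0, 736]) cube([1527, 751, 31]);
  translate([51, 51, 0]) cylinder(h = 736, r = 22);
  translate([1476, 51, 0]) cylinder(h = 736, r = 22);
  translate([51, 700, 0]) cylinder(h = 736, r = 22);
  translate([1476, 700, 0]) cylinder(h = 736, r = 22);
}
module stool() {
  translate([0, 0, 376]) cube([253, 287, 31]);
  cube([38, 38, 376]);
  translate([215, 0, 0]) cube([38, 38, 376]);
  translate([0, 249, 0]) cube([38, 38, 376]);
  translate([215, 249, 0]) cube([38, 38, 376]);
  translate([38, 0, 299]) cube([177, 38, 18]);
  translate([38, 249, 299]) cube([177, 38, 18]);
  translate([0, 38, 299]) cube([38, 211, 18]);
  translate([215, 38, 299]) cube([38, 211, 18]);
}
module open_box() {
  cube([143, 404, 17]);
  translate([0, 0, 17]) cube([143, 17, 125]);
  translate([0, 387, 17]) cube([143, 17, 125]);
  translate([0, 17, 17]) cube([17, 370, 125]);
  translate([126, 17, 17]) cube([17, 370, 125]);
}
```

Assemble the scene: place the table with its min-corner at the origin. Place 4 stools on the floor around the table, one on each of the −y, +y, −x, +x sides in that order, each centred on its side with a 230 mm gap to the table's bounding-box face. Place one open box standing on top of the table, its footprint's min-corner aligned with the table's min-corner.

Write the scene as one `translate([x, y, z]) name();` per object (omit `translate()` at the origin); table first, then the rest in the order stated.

table();
translate([637, -517, 0]) stool();
translate([637, 981, 0]) stool();
translate([-483, 232, 0]) stool();
translate([1757, 232, 0]) stool();
translate([0, 0, 767]) open_box();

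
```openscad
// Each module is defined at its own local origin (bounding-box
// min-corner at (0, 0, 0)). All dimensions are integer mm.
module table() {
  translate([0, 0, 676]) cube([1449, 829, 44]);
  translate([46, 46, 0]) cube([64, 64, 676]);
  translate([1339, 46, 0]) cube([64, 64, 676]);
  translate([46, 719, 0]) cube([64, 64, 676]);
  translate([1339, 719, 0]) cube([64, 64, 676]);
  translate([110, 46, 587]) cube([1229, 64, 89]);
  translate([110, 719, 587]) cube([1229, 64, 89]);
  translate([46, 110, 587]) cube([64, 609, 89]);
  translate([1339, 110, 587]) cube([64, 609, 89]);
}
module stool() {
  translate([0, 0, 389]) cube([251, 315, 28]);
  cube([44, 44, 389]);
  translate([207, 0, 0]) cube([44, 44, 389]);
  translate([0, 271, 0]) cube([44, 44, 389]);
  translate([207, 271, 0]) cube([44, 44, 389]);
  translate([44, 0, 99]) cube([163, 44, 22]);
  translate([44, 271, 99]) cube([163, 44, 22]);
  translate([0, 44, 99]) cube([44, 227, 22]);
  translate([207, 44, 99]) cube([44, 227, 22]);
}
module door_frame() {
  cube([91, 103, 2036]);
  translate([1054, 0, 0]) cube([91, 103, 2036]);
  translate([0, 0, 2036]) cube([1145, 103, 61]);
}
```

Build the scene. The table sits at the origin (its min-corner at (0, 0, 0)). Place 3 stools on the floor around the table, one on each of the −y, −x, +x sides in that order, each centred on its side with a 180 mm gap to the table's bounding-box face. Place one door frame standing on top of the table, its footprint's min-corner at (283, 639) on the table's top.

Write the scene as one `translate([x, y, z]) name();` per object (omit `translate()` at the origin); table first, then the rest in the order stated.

table();
translate([599, -495, 0]) stool();
translate([-431, 257, 0]) stool();
translate([1629, 257, 0]) stool();
translate([283, 639, 720]) door_frame();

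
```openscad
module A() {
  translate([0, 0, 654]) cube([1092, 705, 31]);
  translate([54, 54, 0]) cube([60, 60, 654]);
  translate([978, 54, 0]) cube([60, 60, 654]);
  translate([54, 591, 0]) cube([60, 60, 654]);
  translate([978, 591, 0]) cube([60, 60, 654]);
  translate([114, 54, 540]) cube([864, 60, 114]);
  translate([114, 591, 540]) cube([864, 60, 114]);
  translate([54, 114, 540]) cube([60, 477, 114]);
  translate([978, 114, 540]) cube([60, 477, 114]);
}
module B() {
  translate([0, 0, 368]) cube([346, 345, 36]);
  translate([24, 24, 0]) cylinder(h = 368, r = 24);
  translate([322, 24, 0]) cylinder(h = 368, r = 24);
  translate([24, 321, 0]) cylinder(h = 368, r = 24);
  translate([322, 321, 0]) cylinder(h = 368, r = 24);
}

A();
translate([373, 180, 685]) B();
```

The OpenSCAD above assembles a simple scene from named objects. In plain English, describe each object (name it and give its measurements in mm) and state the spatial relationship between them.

A is a table: top 1092 mm (x) × 705 mm (y), 31 mm thick, upper face at z = 685 mm, on four 60×60 mm square legs, each inset 54 mm from the nearest pair of top edges, running from z = 0 to the bottom of the top. Four apron rails, 60 mm thick and 114 mm tall, run between adjacent legs with their top edges flush with the underside of the top and their outer faces flush with the legs' outer faces.

B is a four-legged stool. The seat is 346×345 mm, 36 mm thick, top at z = 404 mm. It stands on four round legs, each 48 mm in diameter, from z = 0 to the seat underside, each leg's axis is inset half a diameter from the nearest pair of seat edges (so the leg's bounding box is flush with the corner).

The stool is on top of the table, centred.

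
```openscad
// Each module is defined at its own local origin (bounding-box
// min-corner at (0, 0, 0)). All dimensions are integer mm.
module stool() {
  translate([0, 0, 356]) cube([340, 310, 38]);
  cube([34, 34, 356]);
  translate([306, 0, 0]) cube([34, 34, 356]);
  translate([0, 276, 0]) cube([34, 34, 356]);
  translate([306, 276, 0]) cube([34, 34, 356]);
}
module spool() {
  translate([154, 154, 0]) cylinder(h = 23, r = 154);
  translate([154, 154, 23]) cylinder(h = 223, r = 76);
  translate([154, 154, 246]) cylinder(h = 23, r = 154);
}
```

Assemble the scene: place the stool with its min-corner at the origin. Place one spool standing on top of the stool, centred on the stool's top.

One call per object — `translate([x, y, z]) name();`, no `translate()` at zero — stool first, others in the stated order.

stool();
translate([16, 1, 394]) spool();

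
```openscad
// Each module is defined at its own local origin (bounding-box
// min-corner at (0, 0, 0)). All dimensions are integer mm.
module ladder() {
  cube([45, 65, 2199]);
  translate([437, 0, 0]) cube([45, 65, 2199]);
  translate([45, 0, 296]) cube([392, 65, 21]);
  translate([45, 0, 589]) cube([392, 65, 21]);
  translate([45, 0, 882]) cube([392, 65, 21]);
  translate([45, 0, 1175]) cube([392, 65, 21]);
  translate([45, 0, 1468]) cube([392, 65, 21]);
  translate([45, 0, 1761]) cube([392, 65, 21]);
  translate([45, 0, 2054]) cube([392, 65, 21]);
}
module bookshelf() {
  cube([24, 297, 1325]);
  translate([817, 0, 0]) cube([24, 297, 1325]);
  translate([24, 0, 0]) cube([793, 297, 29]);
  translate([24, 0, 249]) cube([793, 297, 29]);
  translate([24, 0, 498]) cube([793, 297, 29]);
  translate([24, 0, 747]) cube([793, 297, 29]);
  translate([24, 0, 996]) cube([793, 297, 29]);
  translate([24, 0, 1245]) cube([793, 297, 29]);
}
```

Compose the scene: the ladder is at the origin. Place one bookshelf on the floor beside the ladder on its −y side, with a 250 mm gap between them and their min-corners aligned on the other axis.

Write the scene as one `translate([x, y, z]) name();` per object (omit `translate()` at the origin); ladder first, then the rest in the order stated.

ladder();
translate([0, -547, 0]) bookshelf();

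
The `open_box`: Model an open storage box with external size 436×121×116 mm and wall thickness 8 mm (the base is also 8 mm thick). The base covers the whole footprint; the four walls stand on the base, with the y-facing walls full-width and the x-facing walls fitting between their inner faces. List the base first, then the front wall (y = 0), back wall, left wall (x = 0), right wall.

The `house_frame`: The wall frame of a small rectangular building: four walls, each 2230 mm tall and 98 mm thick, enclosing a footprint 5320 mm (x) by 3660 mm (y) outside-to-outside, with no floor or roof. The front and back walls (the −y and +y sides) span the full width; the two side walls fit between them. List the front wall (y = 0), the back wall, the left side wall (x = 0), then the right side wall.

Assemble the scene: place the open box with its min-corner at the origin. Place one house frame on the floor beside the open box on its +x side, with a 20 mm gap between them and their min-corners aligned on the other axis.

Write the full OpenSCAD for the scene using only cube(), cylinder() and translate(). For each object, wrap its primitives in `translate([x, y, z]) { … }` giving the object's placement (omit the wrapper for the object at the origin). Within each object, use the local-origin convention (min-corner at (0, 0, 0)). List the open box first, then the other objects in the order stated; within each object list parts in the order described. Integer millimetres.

cube([436, 121, 8]);
translate([0, 0, 8]) cube([436, 8, 108]);
translate([0, 113, 8]) cube([436, 8, 108]);
translate([0, 8, 8]) cube([8, 105, 108]);
translate([428, 8, 8]) cube([8, 105, 108]);
translate([456, 0, 0]) {
  cube([5320, 98, 2230]);
  translate([0, 3562, 0]) cube([5320, 98, 2230]);
  translate([0, 98, 0]) cube([98, 3464, 2230]);
  translate([5222, 98, 0]) cube([98, 3464, 2230]);
}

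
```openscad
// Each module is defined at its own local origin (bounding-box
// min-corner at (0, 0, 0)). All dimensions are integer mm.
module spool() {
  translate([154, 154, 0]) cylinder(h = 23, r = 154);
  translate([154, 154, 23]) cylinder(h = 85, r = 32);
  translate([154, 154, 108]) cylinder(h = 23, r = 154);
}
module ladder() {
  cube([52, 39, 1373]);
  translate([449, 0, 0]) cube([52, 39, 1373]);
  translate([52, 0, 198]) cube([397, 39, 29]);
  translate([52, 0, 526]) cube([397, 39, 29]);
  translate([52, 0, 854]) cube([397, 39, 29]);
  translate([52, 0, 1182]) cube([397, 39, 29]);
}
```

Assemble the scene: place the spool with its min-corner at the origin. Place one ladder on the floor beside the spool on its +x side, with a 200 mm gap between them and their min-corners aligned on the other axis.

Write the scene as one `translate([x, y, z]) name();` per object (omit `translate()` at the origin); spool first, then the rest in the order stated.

spool();
translate([508, 0, 0]) ladder();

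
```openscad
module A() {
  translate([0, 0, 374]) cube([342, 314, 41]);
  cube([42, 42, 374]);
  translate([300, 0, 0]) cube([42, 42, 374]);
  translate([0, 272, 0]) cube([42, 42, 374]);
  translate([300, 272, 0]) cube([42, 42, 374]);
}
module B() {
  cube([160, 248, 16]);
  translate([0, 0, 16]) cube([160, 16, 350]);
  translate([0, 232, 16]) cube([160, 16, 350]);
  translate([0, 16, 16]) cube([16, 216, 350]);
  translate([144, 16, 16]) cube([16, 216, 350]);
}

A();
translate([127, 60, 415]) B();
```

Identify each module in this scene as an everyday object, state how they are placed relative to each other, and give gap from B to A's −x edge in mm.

A is a stool. B is an open box. The open box is on top of the stool. The gap from the open box to the stool's −x edge is 127 mm.

The open box's min-x is at 127; the stool's min-x is 0; gap = 127 mm.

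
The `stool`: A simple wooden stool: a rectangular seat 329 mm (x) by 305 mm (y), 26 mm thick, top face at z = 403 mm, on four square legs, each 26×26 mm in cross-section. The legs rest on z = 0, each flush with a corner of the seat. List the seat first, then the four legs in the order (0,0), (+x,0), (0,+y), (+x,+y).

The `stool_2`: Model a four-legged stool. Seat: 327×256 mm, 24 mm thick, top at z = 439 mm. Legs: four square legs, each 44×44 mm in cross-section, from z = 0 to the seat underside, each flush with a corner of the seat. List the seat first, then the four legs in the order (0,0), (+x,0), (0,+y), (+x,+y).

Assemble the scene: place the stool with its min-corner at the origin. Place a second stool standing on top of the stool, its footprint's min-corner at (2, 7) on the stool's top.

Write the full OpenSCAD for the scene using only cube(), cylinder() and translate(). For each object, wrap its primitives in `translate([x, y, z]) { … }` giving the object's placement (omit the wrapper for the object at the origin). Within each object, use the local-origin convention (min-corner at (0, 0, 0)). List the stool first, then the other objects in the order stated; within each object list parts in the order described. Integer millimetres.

translate([0, 0, 377]) cube([329, 305, 26]);
cube([26, 26, 377]);
translate([303, 0, 0]) cube([26, 26, 377]);
translate([0, 279, 0]) cube([26, 26, 377]);
translate([303, 279, 0]) cube([26, 26, 377]);
translate([2, 7, 403]) {
  translate([0, 0, 415]) cube([327, 256, 24]);
  cube([44, 44, 415]);
  translate([283, 0, 0]) cube([44, 44, 415]);
  translate([0, 212, 0]) cube([44, 44, 415]);
  translate([283, 212, 0]) cube([44, 44, 415]);
}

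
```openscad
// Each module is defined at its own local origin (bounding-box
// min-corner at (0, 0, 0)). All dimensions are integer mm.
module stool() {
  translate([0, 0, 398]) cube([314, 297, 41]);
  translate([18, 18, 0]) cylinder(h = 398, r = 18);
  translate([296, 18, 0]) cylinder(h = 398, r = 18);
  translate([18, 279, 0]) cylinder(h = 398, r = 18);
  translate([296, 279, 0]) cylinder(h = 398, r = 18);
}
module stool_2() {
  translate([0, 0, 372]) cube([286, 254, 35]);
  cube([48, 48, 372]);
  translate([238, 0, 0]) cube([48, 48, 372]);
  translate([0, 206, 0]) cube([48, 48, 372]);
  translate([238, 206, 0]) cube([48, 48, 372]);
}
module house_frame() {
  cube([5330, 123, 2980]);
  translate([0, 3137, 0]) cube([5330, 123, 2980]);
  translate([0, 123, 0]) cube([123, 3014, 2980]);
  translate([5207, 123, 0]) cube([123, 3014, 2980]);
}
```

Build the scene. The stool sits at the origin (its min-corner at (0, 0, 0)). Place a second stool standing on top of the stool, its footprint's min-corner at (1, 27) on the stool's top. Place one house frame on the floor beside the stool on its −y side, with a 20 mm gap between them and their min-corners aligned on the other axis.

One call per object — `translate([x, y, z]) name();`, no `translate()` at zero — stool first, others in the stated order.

stool();
translate([1, 27, 439]) stool_2();
translate([0, -3280, 0]) house_frame();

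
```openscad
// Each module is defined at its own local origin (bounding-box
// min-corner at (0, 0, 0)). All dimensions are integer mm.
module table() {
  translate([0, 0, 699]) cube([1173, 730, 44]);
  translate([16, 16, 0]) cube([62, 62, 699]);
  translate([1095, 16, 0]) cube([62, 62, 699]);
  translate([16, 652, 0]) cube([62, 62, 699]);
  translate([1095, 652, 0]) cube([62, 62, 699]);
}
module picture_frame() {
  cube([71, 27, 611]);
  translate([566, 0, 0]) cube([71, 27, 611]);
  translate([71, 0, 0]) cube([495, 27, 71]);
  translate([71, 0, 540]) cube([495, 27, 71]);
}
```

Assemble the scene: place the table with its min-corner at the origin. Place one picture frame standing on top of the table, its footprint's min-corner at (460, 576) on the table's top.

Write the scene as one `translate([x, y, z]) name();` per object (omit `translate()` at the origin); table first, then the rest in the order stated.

table();
translate([460, 576, 743]) picture_frame();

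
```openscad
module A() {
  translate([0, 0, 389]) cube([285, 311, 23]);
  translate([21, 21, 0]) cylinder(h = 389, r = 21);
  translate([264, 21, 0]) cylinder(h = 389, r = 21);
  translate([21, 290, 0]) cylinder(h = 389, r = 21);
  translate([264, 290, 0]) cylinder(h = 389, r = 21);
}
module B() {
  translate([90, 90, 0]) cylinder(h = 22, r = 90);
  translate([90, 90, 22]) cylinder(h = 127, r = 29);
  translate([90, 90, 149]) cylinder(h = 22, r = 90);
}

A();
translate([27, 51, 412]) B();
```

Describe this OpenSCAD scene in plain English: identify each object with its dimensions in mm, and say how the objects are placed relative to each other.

A is a simple wooden stool: a rectangular seat 285 mm (x) by 311 mm (y), 23 mm thick, top face at z = 412 mm, on four round legs, each 42 mm in diameter. The legs rest on z = 0, each leg's axis is inset half a diameter from the nearest pair of seat edges (so the leg's bounding box is flush with the corner).

B is a spool: two coaxial disc flanges of radius 90 mm and thickness 22 mm, joined by a core cylinder of radius 29 mm and height 127 mm. The lower flange rests on z = 0 and the three cylinders share a vertical axis.

The spool is on top of the stool.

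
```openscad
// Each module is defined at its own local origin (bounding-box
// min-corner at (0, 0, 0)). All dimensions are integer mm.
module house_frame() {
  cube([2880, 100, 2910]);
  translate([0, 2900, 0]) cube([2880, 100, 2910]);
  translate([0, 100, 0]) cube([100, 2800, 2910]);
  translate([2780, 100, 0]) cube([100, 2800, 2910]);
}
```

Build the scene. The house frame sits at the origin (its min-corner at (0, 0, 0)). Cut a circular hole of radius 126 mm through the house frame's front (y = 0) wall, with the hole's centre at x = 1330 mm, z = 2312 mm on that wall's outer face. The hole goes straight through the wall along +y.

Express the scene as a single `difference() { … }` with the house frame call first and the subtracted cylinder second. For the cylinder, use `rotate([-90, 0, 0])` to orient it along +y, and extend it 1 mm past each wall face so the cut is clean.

difference() {
  house_frame();
  translate([1330, -1, 2312]) rotate([-90, 0, 0]) cylinder(h = 102, r = 126);
}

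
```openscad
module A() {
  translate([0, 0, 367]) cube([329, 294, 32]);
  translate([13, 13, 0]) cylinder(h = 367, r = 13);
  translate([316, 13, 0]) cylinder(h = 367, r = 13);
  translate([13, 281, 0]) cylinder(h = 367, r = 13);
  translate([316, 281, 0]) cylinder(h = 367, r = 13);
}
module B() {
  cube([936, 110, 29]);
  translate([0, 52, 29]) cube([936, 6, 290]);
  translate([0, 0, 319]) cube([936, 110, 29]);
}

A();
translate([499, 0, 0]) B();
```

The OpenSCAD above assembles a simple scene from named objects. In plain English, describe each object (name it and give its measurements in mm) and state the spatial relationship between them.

A is a four-legged stool. The seat is 329×294 mm, 32 mm thick, top at z = 399 mm. It stands on four round legs, each 26 mm in diameter, from z = 0 to the seat underside, each leg's axis is inset half a diameter from the nearest pair of seat edges (so the leg's bounding box is flush with the corner).

B is an I-beam lying along x, 936 mm long. Overall section height 348 mm. Two flanges 110 mm wide (y) and 29 mm thick, one on the floor and one at the top; a web 6 mm thick runs between them, centred on the flange width.

The I-beam is on the floor beside the stool on its +x side.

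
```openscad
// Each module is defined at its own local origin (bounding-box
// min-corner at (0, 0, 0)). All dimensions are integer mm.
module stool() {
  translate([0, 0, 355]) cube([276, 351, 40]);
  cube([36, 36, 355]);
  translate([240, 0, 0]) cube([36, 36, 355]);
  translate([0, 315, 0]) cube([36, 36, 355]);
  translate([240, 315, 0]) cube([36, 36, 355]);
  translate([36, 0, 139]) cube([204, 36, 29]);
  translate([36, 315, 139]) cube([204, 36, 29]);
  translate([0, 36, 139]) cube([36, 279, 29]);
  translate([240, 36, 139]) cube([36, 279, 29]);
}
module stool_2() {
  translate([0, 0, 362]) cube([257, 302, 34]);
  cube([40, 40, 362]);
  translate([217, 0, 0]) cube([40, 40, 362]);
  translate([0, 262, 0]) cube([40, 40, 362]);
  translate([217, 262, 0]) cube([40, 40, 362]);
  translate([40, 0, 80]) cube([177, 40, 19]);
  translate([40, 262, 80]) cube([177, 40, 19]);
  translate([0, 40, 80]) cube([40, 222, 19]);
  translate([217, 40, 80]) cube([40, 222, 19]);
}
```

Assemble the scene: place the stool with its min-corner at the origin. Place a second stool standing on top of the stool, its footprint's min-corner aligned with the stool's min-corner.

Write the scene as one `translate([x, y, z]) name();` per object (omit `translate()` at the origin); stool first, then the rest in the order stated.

stool();
translate([0, 0, 395]) stool_2();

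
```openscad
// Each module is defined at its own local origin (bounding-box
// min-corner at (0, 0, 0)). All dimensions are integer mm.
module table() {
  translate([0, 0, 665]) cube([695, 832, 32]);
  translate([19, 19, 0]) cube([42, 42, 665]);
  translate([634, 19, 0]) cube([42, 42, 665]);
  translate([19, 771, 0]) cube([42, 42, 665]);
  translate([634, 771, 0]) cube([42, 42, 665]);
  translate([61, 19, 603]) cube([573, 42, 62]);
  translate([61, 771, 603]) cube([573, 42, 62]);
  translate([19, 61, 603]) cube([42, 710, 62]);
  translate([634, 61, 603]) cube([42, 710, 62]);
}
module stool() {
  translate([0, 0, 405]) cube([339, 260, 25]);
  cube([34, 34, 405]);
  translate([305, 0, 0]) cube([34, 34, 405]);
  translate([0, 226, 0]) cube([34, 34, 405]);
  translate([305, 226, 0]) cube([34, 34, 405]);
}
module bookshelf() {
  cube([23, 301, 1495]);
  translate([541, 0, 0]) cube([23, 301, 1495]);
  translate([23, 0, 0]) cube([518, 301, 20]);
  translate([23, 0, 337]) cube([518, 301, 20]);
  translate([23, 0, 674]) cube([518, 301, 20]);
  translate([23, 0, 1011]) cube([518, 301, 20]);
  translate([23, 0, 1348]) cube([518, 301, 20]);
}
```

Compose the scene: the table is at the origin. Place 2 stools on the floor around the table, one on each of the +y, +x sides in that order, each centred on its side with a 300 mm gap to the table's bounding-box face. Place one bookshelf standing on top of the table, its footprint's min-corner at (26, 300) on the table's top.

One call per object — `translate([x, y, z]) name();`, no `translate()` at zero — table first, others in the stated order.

table();
translate([178, 1132, 0]) stool();
translate([995, 286, 0]) stool();
translate([26, 300, 697]) bookshelf();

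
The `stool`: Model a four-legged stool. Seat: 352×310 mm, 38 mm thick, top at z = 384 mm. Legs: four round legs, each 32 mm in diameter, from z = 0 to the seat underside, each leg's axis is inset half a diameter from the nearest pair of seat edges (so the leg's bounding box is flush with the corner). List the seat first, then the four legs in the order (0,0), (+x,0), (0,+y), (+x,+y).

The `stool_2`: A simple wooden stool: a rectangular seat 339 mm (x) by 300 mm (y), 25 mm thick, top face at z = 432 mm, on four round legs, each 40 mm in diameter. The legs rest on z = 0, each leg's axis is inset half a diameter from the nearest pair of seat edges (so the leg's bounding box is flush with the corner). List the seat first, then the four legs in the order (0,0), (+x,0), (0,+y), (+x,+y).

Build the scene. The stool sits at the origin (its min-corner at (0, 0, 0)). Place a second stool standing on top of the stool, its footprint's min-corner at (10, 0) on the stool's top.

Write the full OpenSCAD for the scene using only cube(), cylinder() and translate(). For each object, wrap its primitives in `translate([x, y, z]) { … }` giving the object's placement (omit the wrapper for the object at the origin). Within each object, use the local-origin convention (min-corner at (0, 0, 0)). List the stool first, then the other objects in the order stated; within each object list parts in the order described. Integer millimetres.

translate([0, 0, 346]) cube([352, 310, 38]);
translate([16, 16, 0]) cylinder(h = 346, r = 16);
translate([336, 16, 0]) cylinder(h = 346, r = 16);
translate([16, 294, 0]) cylinder(h = 346, r = 16);
translate([336, 294, 0]) cylinder(h = 346, r = 16);
translate([10, 0, 384]) {
  translate([0, 0, 407]) cube([339, 300, 25]);
  translate([20, 20, 0]) cylinder(h = 407, r = 20);
  translate([319, 20, 0]) cylinder(h = 407, r = 20);
  translate([20, 280, 0]) cylinder(h = 407, r = 20);
  translate([319, 280, 0]) cylinder(h = 407, r = 20);
}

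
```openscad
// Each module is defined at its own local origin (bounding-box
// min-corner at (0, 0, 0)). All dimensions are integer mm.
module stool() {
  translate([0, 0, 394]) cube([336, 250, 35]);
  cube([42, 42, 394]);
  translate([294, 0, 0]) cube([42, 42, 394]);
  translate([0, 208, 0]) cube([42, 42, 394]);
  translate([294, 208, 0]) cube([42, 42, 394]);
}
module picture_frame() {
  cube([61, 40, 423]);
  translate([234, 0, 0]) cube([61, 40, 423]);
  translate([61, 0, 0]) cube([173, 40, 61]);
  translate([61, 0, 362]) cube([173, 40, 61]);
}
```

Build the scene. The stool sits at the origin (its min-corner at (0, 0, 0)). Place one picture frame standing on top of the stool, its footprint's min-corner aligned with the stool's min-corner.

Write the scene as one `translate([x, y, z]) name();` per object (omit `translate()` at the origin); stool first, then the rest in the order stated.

stool();
translate([0, 0, 429]) picture_frame();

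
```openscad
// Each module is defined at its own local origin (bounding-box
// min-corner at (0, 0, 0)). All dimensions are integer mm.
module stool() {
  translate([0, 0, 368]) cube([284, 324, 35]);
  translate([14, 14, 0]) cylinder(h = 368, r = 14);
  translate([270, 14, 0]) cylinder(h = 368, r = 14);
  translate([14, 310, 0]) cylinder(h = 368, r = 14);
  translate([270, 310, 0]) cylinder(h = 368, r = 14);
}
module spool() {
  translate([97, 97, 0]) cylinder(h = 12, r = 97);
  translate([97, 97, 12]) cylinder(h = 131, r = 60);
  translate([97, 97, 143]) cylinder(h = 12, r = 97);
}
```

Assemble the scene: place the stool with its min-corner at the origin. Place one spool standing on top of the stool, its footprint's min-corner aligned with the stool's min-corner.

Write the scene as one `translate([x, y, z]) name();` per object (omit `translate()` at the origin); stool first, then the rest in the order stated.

stool();
translate([0, 0, 403]) spool();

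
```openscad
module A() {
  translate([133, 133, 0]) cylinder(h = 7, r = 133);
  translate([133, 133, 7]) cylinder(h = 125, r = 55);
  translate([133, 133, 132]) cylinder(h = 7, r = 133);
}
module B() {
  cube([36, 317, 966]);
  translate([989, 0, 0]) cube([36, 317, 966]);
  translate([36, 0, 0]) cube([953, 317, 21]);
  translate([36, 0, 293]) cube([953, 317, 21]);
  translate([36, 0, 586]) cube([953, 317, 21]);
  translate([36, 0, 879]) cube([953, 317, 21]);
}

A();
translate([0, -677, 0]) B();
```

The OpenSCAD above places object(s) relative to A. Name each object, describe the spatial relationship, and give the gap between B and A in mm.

A is a spool. B is a bookshelf. The bookshelf is on the floor beside the spool on its −y side. The gap between the bookshelf and the spool is 360 mm.

The bookshelf's nearest face is 360 mm from the spool's −y face.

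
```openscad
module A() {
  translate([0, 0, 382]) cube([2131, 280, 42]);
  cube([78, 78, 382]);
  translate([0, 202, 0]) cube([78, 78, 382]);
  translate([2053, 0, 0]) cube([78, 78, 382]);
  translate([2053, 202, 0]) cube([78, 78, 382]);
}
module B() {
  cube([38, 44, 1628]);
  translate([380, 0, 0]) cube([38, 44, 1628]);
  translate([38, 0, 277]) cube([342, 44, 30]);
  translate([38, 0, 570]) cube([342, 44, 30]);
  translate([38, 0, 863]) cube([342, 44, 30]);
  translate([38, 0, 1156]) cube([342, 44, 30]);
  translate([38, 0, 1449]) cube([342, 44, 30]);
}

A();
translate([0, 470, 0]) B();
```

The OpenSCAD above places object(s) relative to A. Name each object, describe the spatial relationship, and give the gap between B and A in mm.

A is a bench. B is a ladder. The ladder is on the floor beside the bench on its +y side. The gap between the ladder and the bench is 190 mm.

The ladder's nearest face is 190 mm from the bench's +y face.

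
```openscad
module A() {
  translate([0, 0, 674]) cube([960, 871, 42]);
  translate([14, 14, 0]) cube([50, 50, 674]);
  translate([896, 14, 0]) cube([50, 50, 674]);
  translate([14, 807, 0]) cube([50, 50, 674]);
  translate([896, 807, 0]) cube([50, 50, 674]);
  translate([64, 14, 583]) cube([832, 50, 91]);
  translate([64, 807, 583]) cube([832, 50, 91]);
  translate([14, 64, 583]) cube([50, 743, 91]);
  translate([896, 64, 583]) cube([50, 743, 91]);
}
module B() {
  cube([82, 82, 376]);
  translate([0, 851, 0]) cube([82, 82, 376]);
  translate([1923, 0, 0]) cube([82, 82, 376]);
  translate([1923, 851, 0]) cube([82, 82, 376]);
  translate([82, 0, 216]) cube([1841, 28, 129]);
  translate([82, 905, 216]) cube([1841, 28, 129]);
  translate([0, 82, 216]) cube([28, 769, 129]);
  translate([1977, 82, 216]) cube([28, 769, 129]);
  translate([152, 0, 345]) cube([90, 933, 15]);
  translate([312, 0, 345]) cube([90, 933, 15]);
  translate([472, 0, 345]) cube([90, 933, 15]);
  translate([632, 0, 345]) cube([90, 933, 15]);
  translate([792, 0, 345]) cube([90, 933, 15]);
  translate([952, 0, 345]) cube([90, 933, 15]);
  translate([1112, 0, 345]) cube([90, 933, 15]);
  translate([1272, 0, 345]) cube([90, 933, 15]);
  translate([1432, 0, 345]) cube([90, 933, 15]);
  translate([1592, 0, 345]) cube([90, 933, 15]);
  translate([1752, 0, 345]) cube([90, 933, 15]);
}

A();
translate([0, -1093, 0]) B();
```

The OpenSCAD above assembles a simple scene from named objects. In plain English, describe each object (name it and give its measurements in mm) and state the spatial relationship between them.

A is a table with a 960×871 mm rectangular top, 42 mm thick, top surface at z = 716 mm, supported by four 50×50 mm square legs, each inset 14 mm from the nearest pair of top edges, running from the floor. Four apron rails, 50 mm thick and 91 mm tall, run between adjacent legs with their top edges flush with the underside of the top and their outer faces flush with the legs' outer faces.

B is a bed frame 2005 mm long (x) by 933 mm wide (y). Four 82×82 mm corner posts, 376 mm tall, at the corners of the footprint. Four rails of 28 mm thickness and 129 mm height run between adjacent posts with their undersides at z = 216 mm, their outer faces flush with the outside of the frame (the two x-running rails run between the posts' inner faces; the two y-running rails run between the posts' inner faces). 11 slats, each 90 mm wide (x) and 15 mm thick, lie across the top of the two x-running rails, running the full 933 mm width of the frame in y; the slats are evenly spaced along x between the inner faces of the end posts with equal gaps (rounded down to the nearest mm) at the −x end and between each pair — any rounding remainder accumulates at the +x end.

The bed frame is on the floor beside the table on its −y side.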